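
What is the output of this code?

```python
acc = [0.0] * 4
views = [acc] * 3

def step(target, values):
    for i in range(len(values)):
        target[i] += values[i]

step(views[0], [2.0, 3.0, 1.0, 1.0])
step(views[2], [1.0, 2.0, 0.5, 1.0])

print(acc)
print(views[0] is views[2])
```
[3.0, 5.0, 1.5, 2.0]
True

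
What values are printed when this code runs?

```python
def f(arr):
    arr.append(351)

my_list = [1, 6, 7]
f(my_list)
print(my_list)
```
[1, 6, 7, 351]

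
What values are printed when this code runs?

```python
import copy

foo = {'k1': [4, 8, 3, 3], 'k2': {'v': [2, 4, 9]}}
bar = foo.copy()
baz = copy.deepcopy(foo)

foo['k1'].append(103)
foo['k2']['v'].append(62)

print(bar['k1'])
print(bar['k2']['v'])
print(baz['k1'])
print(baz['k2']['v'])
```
[4, 8, 3, 3, 103]
[2, 4, 9, 62]
[4, 8, 3, 3]
[2, 4, 9]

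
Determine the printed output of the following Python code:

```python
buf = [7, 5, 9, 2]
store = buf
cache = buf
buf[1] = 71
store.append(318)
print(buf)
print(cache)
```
[7, 71, 9, 2, 318]
[7, 71, 9, 2, 318]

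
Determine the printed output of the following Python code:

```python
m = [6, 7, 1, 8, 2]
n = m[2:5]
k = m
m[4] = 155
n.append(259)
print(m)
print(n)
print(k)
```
[6, 7, 1, 8, 155]
[1, 8, 2, 259]
[6, 7, 1, 8, 155]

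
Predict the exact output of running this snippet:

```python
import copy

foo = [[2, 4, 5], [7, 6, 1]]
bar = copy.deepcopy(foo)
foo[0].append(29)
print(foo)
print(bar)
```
[[2, 4, 5, 29], [7, 6, 1]]
[[2, 4, 5], [7, 6, 1]]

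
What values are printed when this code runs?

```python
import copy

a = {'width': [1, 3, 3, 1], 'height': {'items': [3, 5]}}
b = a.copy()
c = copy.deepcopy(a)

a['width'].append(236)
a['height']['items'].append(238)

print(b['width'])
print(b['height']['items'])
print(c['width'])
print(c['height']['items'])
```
[1, 3, 3, 1, 236]
[3, 5, 238]
[1, 3, 3, 1]
[3, 5]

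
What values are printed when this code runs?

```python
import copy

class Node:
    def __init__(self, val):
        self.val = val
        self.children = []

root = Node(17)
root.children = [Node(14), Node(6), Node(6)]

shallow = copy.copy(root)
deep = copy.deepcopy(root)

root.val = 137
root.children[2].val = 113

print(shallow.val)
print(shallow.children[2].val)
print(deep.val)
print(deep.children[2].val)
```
17
113
17
6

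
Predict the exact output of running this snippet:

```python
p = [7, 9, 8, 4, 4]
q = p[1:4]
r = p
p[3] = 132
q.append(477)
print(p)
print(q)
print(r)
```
[7, 9, 8, 132, 4]
[9, 8, 4, 477]
[7, 9, 8, 132, 4]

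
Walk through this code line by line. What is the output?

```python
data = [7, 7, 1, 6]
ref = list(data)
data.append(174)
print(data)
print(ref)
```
[7, 7, 1, 6, 174]
[7, 7, 1, 6]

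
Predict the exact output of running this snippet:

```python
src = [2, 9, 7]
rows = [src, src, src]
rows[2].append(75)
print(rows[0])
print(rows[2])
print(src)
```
[2, 9, 7, 75]
[2, 9, 7, 75]
[2, 9, 7, 75]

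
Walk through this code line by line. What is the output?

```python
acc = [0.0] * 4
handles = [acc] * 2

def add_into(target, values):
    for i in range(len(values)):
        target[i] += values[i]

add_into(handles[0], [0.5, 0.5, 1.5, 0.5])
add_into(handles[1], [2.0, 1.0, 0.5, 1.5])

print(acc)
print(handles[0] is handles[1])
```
[2.5, 1.5, 2.0, 2.0]
True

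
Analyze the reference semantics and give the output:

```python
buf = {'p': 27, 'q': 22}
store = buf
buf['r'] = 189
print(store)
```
{'p': 27, 'q': 22, 'r': 189}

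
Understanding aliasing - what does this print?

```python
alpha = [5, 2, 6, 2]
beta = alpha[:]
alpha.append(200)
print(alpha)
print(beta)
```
[5, 2, 6, 2, 200]
[5, 2, 6, 2]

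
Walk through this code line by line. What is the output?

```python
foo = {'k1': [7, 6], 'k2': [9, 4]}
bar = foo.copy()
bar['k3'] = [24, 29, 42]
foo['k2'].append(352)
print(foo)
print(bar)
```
{'k1': [7, 6], 'k2': [9, 4, 352]}
{'k1': [7, 6], 'k2': [9, 4, 352], 'k3': [24, 29, 42]}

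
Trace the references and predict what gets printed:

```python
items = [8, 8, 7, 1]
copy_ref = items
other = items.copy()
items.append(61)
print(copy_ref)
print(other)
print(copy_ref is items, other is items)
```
[8, 8, 7, 1, 61]
[8, 8, 7, 1]
True False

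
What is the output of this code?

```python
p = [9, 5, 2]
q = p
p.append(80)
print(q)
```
[9, 5, 2, 80]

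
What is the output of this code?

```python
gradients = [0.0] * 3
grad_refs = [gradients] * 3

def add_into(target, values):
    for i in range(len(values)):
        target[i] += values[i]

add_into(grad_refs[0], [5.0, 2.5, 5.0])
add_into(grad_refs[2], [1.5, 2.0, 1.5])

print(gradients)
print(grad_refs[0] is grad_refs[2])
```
[6.5, 4.5, 6.5]
True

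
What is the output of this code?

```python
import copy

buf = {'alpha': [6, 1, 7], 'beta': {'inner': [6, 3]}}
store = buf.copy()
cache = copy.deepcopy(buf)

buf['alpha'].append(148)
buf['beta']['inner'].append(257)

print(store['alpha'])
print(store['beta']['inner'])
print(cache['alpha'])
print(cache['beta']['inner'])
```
[6, 1, 7, 148]
[6, 3, 257]
[6, 1, 7]
[6, 3]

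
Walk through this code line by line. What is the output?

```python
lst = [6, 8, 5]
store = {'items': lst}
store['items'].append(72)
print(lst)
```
[6, 8, 5, 72]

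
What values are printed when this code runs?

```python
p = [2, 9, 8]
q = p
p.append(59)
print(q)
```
[2, 9, 8, 59]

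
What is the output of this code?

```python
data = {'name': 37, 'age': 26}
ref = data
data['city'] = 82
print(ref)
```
{'name': 37, 'age': 26, 'city': 82}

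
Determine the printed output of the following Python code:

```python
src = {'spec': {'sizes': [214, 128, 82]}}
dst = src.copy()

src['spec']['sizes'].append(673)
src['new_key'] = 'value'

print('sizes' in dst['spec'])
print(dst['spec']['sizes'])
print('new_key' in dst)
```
True
[214, 128, 82, 673]
False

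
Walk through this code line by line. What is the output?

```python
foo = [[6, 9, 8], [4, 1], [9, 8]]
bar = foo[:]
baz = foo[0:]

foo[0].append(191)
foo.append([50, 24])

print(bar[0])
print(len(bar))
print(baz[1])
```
[6, 9, 8, 191]
3
[4, 1]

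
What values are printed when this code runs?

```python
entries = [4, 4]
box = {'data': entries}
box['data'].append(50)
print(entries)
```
[4, 4, 50]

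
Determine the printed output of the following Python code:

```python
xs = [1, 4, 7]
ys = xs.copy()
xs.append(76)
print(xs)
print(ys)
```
[1, 4, 7, 76]
[1, 4, 7]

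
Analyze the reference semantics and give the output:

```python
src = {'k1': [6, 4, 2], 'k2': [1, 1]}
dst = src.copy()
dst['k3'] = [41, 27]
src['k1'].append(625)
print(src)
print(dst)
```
{'k1': [6, 4, 2, 625], 'k2': [1, 1]}
{'k1': [6, 4, 2, 625], 'k2': [1, 1], 'k3': [41, 27]}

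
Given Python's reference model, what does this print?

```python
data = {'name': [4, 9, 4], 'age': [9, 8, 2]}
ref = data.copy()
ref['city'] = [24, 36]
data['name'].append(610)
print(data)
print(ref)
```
{'name': [4, 9, 4, 610], 'age': [9, 8, 2]}
{'name': [4, 9, 4, 610], 'age': [9, 8, 2], 'city': [24, 36]}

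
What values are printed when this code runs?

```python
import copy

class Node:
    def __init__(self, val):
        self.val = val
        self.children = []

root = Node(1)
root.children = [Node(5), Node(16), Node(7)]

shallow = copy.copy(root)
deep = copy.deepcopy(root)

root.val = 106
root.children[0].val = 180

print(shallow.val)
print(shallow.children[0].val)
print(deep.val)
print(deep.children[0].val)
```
1
180
1
5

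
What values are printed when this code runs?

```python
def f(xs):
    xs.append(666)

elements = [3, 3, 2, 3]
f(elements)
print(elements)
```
[3, 3, 2, 3, 666]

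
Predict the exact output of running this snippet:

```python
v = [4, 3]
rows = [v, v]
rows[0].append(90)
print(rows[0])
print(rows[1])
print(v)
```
[4, 3, 90]
[4, 3, 90]
[4, 3, 90]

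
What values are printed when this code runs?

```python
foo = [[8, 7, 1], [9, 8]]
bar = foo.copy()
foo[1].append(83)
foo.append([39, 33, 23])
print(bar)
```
[[8, 7, 1], [9, 8, 83]]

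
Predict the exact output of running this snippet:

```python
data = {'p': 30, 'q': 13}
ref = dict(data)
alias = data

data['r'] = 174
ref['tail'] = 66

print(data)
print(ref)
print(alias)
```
{'p': 30, 'q': 13, 'r': 174}
{'p': 30, 'q': 13, 'tail': 66}
{'p': 30, 'q': 13, 'r': 174}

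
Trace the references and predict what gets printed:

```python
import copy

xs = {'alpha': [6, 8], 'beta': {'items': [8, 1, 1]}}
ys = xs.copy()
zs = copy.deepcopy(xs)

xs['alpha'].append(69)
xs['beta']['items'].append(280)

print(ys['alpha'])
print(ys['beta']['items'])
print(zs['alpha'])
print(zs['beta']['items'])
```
[6, 8, 69]
[8, 1, 1, 280]
[6, 8]
[8, 1, 1]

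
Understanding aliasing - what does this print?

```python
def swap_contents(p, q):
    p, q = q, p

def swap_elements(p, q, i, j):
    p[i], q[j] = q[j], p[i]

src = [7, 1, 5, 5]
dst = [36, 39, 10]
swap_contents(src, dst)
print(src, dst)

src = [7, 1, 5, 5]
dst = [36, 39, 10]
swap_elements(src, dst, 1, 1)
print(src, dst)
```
[7, 1, 5, 5] [36, 39, 10]
[7, 39, 5, 5] [36, 1, 10]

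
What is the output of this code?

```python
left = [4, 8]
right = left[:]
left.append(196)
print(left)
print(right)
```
[4, 8, 196]
[4, 8]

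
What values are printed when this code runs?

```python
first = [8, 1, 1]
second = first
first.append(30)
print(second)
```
[8, 1, 1, 30]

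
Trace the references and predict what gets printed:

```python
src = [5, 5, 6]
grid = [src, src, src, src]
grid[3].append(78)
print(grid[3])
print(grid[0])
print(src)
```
[5, 5, 6, 78]
[5, 5, 6, 78]
[5, 5, 6, 78]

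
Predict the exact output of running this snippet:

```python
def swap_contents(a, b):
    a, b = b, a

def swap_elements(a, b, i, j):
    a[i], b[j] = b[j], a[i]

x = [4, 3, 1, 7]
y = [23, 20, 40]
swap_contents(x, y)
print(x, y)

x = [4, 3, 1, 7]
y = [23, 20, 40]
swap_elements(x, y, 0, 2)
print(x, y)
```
[4, 3, 1, 7] [23, 20, 40]
[40, 3, 1, 7] [23, 20, 4]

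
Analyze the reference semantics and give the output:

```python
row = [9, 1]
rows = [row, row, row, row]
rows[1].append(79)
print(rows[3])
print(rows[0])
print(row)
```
[9, 1, 79]
[9, 1, 79]
[9, 1, 79]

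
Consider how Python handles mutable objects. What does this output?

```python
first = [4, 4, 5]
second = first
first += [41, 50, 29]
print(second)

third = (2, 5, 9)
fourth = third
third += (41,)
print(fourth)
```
[4, 4, 5, 41, 50, 29]
(2, 5, 9)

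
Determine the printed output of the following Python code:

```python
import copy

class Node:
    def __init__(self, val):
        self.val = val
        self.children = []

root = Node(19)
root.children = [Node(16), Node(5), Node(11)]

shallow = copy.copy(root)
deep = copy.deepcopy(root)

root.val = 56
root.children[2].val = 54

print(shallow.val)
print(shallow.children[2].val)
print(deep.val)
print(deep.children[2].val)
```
19
54
19
11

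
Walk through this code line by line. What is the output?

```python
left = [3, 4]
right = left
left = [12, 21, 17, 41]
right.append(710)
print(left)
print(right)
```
[12, 21, 17, 41]
[3, 4, 710]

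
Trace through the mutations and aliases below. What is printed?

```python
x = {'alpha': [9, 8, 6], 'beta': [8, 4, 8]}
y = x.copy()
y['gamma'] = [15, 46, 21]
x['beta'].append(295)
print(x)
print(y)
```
{'alpha': [9, 8, 6], 'beta': [8, 4, 8, 295]}
{'alpha': [9, 8, 6], 'beta': [8, 4, 8, 295], 'gamma': [15, 46, 21]}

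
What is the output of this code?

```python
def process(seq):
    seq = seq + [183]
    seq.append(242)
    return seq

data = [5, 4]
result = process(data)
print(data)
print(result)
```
[5, 4]
[5, 4, 183, 242]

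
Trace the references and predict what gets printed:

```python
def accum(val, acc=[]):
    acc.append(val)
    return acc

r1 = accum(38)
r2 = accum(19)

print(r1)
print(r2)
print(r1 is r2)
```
[38, 19]
[38, 19]
True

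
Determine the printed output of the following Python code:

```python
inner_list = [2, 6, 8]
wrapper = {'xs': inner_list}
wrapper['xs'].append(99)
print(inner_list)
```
[2, 6, 8, 99]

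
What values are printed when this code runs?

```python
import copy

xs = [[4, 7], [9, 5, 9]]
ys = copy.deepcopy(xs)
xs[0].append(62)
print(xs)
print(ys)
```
[[4, 7, 62], [9, 5, 9]]
[[4, 7], [9, 5, 9]]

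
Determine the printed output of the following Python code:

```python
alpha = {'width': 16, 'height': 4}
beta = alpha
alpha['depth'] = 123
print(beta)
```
{'width': 16, 'height': 4, 'depth': 123}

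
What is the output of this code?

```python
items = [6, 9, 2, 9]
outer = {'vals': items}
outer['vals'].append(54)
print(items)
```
[6, 9, 2, 9, 54]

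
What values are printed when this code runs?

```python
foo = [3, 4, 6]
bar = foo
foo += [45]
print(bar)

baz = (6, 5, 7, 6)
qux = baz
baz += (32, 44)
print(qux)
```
[3, 4, 6, 45]
(6, 5, 7, 6)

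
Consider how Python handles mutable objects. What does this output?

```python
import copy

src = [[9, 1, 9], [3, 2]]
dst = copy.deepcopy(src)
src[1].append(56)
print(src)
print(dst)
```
[[9, 1, 9], [3, 2, 56]]
[[9, 1, 9], [3, 2]]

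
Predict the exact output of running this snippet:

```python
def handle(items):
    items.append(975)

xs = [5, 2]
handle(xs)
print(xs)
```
[5, 2, 975]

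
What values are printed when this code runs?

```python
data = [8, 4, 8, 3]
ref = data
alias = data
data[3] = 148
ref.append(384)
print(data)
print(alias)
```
[8, 4, 8, 148, 384]
[8, 4, 8, 148, 384]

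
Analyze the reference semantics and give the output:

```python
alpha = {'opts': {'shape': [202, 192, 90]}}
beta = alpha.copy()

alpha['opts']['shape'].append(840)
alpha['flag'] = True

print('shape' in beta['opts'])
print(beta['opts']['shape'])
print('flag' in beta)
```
True
[202, 192, 90, 840]
False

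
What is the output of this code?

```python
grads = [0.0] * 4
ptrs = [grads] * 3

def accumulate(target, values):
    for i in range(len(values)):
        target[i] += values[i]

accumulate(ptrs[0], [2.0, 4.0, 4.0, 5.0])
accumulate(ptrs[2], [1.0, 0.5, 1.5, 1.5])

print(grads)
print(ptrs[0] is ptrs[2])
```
[3.0, 4.5, 5.5, 6.5]
True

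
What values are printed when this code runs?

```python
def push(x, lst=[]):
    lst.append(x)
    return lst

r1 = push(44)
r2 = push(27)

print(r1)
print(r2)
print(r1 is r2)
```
[44, 27]
[44, 27]
True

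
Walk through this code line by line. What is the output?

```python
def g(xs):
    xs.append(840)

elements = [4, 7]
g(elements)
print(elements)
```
[4, 7, 840]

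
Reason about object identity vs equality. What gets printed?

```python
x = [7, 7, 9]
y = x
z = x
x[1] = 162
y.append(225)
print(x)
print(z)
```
[7, 162, 9, 225]
[7, 162, 9, 225]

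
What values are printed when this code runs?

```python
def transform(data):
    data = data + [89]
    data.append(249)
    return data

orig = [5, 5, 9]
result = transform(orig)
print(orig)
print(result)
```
[5, 5, 9]
[5, 5, 9, 89, 249]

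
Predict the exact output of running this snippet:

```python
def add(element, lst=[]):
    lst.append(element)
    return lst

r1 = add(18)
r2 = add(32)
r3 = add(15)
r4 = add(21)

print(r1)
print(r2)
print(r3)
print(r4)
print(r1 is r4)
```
[18, 32, 15, 21]
[18, 32, 15, 21]
[18, 32, 15, 21]
[18, 32, 15, 21]
True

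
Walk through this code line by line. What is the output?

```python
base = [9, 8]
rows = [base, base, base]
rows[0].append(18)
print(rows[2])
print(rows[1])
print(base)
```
[9, 8, 18]
[9, 8, 18]
[9, 8, 18]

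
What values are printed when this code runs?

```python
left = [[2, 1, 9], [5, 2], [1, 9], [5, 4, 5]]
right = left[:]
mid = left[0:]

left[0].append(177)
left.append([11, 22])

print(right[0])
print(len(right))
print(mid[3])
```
[2, 1, 9, 177]
4
[5, 4, 5]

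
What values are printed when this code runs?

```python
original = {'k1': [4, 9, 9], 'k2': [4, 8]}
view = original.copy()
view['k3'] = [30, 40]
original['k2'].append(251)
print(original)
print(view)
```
{'k1': [4, 9, 9], 'k2': [4, 8, 251]}
{'k1': [4, 9, 9], 'k2': [4, 8, 251], 'k3': [30, 40]}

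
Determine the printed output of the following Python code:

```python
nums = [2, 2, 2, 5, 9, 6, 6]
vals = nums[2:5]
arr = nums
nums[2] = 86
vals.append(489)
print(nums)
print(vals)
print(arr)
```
[2, 2, 86, 5, 9, 6, 6]
[2, 5, 9, 489]
[2, 2, 86, 5, 9, 6, 6]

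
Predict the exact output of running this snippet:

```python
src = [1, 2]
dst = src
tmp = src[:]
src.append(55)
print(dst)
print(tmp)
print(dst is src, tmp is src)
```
[1, 2, 55]
[1, 2]
True False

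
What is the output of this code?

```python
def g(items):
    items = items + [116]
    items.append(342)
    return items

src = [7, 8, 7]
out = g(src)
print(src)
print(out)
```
[7, 8, 7]
[7, 8, 7, 116, 342]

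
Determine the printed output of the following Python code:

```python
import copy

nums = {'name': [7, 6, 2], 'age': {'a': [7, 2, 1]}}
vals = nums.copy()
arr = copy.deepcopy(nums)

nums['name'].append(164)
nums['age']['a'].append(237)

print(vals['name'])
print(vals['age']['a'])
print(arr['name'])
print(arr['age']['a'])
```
[7, 6, 2, 164]
[7, 2, 1, 237]
[7, 6, 2]
[7, 2, 1]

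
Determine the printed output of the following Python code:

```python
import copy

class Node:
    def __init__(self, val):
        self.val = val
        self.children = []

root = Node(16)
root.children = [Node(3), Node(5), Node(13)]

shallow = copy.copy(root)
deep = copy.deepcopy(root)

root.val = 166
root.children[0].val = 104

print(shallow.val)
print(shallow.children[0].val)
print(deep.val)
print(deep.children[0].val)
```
16
104
16
3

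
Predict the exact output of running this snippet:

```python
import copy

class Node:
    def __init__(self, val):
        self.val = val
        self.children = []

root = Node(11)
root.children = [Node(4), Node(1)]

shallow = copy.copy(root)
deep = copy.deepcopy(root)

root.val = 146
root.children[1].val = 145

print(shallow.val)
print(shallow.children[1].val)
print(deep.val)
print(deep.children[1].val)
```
11
145
11
1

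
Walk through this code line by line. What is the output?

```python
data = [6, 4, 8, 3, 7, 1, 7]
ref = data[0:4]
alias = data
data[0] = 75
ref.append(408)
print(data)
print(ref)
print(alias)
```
[75, 4, 8, 3, 7, 1, 7]
[6, 4, 8, 3, 408]
[75, 4, 8, 3, 7, 1, 7]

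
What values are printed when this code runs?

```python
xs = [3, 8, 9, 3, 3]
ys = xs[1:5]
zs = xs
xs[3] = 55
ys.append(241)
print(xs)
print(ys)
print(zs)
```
[3, 8, 9, 55, 3]
[8, 9, 3, 3, 241]
[3, 8, 9, 55, 3]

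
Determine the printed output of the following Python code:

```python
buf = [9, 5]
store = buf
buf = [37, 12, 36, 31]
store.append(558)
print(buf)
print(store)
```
[37, 12, 36, 31]
[9, 5, 558]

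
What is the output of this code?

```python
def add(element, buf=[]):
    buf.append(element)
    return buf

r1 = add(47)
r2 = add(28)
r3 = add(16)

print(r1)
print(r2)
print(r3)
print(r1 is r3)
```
[47, 28, 16]
[47, 28, 16]
[47, 28, 16]
True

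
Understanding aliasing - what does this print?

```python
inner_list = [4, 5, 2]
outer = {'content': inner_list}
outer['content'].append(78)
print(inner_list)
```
[4, 5, 2, 78]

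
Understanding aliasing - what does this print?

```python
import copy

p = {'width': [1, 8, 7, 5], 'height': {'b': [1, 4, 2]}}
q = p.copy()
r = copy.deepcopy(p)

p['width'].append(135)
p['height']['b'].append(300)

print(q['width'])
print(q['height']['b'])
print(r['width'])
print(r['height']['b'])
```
[1, 8, 7, 5, 135]
[1, 4, 2, 300]
[1, 8, 7, 5]
[1, 4, 2]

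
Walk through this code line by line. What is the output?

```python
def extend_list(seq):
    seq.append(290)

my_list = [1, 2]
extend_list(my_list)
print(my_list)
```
[1, 2, 290]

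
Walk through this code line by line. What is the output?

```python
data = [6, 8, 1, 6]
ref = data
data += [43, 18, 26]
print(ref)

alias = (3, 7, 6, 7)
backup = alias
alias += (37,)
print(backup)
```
[6, 8, 1, 6, 43, 18, 26]
(3, 7, 6, 7)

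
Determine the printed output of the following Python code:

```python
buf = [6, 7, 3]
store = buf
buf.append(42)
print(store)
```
[6, 7, 3, 42]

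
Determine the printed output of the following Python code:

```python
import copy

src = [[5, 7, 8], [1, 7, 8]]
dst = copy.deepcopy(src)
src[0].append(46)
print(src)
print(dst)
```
[[5, 7, 8, 46], [1, 7, 8]]
[[5, 7, 8], [1, 7, 8]]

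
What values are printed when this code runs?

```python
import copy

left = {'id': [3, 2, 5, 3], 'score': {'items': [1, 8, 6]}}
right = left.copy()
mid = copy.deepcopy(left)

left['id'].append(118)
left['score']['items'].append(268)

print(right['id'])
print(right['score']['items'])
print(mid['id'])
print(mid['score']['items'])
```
[3, 2, 5, 3, 118]
[1, 8, 6, 268]
[3, 2, 5, 3]
[1, 8, 6]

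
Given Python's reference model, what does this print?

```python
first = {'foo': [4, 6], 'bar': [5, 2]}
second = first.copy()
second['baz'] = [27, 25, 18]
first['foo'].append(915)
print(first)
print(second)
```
{'foo': [4, 6, 915], 'bar': [5, 2]}
{'foo': [4, 6, 915], 'bar': [5, 2], 'baz': [27, 25, 18]}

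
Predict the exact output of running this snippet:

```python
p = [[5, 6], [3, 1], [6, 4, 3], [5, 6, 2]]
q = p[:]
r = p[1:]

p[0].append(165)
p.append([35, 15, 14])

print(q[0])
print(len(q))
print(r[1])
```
[5, 6, 165]
4
[6, 4, 3]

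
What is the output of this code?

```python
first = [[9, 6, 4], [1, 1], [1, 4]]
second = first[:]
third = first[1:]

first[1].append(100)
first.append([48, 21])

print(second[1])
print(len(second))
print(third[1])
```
[1, 1, 100]
3
[1, 4]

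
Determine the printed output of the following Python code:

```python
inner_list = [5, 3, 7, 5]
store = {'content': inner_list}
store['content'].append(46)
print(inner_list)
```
[5, 3, 7, 5, 46]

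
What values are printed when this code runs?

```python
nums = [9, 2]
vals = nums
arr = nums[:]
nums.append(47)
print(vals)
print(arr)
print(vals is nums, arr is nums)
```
[9, 2, 47]
[9, 2]
True False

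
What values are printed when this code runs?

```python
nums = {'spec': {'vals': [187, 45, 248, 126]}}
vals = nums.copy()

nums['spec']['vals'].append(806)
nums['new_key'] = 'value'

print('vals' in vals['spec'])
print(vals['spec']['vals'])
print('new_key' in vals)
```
True
[187, 45, 248, 126, 806]
False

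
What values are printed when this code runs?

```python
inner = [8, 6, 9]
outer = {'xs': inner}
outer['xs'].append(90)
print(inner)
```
[8, 6, 9, 90]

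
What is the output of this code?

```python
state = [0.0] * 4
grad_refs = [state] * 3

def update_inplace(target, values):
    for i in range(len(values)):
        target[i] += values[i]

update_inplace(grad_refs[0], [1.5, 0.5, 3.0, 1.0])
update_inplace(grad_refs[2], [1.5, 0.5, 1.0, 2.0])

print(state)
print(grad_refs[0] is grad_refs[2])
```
[3.0, 1.0, 4.0, 3.0]
True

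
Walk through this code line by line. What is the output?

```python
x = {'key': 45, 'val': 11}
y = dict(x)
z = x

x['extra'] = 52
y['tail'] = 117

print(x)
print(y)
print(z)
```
{'key': 45, 'val': 11, 'extra': 52}
{'key': 45, 'val': 11, 'tail': 117}
{'key': 45, 'val': 11, 'extra': 52}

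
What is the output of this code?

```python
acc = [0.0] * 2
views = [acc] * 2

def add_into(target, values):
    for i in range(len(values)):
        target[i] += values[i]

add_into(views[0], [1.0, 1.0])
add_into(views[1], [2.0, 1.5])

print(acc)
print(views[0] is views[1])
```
[3.0, 2.5]
True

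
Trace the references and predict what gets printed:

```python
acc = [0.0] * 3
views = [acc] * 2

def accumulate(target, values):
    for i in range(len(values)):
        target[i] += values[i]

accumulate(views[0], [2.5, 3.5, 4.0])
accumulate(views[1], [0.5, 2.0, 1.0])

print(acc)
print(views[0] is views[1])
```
[3.0, 5.5, 5.0]
True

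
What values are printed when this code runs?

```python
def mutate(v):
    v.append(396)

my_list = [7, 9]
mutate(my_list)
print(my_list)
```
[7, 9, 396]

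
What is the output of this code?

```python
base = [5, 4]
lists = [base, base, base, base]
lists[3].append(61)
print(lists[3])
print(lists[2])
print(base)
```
[5, 4, 61]
[5, 4, 61]
[5, 4, 61]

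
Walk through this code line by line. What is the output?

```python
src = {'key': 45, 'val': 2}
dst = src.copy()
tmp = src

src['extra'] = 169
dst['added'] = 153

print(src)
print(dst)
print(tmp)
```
{'key': 45, 'val': 2, 'extra': 169}
{'key': 45, 'val': 2, 'added': 153}
{'key': 45, 'val': 2, 'extra': 169}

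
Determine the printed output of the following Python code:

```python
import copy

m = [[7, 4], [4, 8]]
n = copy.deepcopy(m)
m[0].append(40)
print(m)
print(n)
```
[[7, 4, 40], [4, 8]]
[[7, 4], [4, 8]]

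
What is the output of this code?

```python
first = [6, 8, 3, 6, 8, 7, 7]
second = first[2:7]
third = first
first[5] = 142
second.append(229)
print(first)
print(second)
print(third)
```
[6, 8, 3, 6, 8, 142, 7]
[3, 6, 8, 7, 7, 229]
[6, 8, 3, 6, 8, 142, 7]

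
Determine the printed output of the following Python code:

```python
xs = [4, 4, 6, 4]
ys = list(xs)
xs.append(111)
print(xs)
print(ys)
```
[4, 4, 6, 4, 111]
[4, 4, 6, 4]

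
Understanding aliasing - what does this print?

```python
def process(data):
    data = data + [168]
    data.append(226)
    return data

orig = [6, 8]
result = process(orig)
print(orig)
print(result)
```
[6, 8]
[6, 8, 168, 226]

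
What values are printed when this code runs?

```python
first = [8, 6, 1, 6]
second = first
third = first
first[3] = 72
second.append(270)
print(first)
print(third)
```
[8, 6, 1, 72, 270]
[8, 6, 1, 72, 270]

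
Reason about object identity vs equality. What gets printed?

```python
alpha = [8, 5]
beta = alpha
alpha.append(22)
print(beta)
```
[8, 5, 22]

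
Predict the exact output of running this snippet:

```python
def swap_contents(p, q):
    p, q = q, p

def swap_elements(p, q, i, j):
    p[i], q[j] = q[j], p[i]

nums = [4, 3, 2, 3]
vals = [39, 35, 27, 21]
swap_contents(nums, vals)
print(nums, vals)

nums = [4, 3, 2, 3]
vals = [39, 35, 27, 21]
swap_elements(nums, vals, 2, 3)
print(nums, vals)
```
[4, 3, 2, 3] [39, 35, 27, 21]
[4, 3, 21, 3] [39, 35, 27, 2]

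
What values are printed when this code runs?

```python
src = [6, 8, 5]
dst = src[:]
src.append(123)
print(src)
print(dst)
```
[6, 8, 5, 123]
[6, 8, 5]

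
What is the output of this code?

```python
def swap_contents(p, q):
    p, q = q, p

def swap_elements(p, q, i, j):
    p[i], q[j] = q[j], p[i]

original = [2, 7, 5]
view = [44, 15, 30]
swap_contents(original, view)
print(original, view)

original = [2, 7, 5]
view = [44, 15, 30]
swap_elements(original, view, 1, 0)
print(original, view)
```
[2, 7, 5] [44, 15, 30]
[2, 44, 5] [7, 15, 30]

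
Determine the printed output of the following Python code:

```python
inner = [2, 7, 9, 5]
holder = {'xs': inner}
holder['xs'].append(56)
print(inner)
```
[2, 7, 9, 5, 56]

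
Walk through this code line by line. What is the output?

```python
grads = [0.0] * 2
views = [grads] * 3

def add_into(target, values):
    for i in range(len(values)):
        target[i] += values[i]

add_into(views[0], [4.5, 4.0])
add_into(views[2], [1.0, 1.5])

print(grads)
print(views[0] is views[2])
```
[5.5, 5.5]
True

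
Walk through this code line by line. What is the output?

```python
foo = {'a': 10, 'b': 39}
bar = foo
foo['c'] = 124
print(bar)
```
{'a': 10, 'b': 39, 'c': 124}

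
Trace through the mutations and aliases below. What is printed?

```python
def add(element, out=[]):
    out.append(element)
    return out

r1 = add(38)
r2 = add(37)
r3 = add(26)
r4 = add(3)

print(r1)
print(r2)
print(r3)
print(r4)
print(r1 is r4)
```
[38, 37, 26, 3]
[38, 37, 26, 3]
[38, 37, 26, 3]
[38, 37, 26, 3]
True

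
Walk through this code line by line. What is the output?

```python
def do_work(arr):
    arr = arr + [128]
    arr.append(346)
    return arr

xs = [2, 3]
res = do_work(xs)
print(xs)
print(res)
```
[2, 3]
[2, 3, 128, 346]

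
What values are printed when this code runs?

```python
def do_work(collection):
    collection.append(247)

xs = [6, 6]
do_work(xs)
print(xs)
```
[6, 6, 247]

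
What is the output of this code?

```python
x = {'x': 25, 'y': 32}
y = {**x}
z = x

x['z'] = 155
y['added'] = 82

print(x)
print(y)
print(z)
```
{'x': 25, 'y': 32, 'z': 155}
{'x': 25, 'y': 32, 'added': 82}
{'x': 25, 'y': 32, 'z': 155}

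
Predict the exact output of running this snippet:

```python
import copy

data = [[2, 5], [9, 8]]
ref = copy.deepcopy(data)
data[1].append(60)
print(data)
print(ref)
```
[[2, 5], [9, 8, 60]]
[[2, 5], [9, 8]]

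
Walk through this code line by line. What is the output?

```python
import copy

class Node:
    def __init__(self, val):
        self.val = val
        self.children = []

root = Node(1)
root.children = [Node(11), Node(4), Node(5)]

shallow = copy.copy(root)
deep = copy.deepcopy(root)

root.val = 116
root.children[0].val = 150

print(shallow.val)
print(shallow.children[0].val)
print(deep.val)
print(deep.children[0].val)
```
1
150
1
11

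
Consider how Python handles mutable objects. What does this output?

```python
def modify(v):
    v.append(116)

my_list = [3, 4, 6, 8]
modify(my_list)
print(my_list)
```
[3, 4, 6, 8, 116]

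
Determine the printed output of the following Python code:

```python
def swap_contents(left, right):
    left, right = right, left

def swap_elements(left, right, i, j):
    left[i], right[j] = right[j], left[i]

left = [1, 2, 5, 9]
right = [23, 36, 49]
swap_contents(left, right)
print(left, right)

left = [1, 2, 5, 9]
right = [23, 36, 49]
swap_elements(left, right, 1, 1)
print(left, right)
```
[1, 2, 5, 9] [23, 36, 49]
[1, 36, 5, 9] [23, 2, 49]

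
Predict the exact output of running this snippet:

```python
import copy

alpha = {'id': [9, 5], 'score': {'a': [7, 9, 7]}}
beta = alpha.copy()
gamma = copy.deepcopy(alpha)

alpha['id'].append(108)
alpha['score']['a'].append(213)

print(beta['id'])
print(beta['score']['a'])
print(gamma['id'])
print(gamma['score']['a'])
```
[9, 5, 108]
[7, 9, 7, 213]
[9, 5]
[7, 9, 7]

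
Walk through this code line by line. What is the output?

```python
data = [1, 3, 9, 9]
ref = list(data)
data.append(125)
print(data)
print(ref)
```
[1, 3, 9, 9, 125]
[1, 3, 9, 9]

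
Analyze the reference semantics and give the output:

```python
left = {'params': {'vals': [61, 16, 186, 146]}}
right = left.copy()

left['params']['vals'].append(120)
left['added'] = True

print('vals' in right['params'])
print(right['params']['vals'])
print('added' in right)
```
True
[61, 16, 186, 146, 120]
False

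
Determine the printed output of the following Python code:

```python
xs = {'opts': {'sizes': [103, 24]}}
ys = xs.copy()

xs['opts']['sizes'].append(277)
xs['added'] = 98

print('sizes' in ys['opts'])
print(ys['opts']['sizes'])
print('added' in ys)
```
True
[103, 24, 277]
False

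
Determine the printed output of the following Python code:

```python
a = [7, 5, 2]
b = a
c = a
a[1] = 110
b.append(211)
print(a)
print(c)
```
[7, 110, 2, 211]
[7, 110, 2, 211]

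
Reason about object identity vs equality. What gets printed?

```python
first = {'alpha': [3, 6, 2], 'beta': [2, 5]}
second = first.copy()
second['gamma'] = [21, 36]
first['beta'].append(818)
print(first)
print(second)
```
{'alpha': [3, 6, 2], 'beta': [2, 5, 818]}
{'alpha': [3, 6, 2], 'beta': [2, 5, 818], 'gamma': [21, 36]}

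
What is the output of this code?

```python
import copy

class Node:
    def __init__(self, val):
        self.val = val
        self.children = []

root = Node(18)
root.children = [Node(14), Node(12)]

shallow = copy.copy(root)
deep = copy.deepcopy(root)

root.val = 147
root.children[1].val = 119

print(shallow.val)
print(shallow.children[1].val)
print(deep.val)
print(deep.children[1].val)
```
18
119
18
12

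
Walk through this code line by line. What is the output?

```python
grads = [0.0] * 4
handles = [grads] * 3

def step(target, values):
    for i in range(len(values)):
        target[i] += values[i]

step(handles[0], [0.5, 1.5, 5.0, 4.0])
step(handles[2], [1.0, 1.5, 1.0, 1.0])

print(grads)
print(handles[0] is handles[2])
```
[1.5, 3.0, 6.0, 5.0]
True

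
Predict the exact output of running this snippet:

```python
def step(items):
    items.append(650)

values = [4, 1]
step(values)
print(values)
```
[4, 1, 650]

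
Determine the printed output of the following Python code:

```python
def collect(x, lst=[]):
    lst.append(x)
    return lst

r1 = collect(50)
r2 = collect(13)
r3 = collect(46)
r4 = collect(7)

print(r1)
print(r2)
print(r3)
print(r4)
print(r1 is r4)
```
[50, 13, 46, 7]
[50, 13, 46, 7]
[50, 13, 46, 7]
[50, 13, 46, 7]
True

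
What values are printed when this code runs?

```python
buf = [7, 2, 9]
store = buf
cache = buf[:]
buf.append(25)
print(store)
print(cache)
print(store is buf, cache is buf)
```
[7, 2, 9, 25]
[7, 2, 9]
True False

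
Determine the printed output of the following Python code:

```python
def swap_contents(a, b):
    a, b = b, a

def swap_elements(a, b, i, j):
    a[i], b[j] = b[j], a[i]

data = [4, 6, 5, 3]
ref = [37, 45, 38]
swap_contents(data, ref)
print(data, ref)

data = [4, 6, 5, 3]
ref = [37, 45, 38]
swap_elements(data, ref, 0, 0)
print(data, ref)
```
[4, 6, 5, 3] [37, 45, 38]
[37, 6, 5, 3] [4, 45, 38]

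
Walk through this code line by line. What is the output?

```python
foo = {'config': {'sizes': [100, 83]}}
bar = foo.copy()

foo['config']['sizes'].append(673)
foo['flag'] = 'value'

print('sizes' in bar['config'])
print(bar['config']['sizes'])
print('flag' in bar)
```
True
[100, 83, 673]
False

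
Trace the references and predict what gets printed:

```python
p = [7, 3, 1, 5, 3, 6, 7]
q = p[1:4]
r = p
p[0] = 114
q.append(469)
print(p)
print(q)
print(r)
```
[114, 3, 1, 5, 3, 6, 7]
[3, 1, 5, 469]
[114, 3, 1, 5, 3, 6, 7]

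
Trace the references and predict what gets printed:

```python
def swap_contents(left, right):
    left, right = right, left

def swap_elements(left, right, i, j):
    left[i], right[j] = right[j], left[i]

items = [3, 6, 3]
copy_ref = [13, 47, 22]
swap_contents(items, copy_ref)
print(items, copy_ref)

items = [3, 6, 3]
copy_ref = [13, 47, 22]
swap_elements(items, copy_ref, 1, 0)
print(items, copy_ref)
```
[3, 6, 3] [13, 47, 22]
[3, 13, 3] [6, 47, 22]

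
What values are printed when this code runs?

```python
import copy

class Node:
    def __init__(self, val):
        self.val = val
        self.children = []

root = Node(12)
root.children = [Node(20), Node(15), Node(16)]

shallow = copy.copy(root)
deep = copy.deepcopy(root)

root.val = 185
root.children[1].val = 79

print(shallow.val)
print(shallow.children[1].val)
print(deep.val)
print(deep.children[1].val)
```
12
79
12
15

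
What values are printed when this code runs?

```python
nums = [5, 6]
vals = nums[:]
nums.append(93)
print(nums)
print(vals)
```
[5, 6, 93]
[5, 6]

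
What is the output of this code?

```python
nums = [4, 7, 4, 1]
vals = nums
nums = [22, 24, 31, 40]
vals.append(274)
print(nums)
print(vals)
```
[22, 24, 31, 40]
[4, 7, 4, 1, 274]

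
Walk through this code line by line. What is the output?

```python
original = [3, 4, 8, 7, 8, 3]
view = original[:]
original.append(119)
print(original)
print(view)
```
[3, 4, 8, 7, 8, 3, 119]
[3, 4, 8, 7, 8, 3]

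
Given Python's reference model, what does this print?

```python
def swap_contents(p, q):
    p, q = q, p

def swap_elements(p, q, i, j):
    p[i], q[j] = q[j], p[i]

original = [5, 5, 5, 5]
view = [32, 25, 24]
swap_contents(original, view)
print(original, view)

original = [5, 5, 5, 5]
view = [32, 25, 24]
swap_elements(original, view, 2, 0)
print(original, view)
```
[5, 5, 5, 5] [32, 25, 24]
[5, 5, 32, 5] [5, 25, 24]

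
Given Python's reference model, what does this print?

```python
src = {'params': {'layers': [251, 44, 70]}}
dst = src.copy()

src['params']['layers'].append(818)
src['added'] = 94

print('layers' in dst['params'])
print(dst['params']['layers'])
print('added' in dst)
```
True
[251, 44, 70, 818]
False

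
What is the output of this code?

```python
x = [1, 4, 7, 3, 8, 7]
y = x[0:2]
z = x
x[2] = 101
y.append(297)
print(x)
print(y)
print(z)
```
[1, 4, 101, 3, 8, 7]
[1, 4, 297]
[1, 4, 101, 3, 8, 7]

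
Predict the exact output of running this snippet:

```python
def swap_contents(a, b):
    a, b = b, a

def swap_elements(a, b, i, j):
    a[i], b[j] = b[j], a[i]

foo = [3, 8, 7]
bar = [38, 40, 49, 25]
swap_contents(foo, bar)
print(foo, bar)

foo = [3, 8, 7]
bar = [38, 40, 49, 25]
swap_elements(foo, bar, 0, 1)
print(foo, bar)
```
[3, 8, 7] [38, 40, 49, 25]
[40, 8, 7] [38, 3, 49, 25]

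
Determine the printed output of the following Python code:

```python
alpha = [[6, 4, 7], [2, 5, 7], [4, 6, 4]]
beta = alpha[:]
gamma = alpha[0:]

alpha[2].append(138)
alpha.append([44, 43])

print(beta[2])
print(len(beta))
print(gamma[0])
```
[4, 6, 4, 138]
3
[6, 4, 7]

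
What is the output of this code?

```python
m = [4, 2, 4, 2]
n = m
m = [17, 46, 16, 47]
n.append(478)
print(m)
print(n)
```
[17, 46, 16, 47]
[4, 2, 4, 2, 478]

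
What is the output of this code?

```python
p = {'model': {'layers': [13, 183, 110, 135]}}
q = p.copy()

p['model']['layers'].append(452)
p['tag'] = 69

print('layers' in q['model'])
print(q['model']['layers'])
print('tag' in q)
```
True
[13, 183, 110, 135, 452]
False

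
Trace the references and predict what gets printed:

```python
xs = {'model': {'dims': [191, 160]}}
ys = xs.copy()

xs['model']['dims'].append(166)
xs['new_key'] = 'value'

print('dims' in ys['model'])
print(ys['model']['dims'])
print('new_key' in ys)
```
True
[191, 160, 166]
False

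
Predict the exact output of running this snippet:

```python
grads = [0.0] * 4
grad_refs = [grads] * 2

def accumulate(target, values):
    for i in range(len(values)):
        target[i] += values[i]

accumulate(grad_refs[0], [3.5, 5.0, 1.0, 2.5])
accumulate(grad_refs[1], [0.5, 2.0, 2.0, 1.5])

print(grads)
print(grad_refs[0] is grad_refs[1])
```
[4.0, 7.0, 3.0, 4.0]
True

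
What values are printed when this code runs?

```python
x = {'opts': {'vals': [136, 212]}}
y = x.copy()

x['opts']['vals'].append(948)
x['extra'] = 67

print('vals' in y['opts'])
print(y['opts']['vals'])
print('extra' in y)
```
True
[136, 212, 948]
False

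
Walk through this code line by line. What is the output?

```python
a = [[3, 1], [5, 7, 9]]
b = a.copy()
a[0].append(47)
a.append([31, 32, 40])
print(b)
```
[[3, 1, 47], [5, 7, 9]]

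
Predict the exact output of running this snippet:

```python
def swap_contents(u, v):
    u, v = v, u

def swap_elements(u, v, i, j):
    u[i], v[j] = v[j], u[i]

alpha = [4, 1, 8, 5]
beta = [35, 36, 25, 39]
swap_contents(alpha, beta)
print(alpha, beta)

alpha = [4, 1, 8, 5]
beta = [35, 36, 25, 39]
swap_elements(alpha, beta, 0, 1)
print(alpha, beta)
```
[4, 1, 8, 5] [35, 36, 25, 39]
[36, 1, 8, 5] [35, 4, 25, 39]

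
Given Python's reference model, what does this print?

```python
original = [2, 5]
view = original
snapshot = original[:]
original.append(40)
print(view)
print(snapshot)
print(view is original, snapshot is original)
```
[2, 5, 40]
[2, 5]
True False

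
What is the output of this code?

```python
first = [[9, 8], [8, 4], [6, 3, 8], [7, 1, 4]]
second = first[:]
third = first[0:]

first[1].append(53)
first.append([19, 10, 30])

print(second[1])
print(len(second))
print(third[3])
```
[8, 4, 53]
4
[7, 1, 4]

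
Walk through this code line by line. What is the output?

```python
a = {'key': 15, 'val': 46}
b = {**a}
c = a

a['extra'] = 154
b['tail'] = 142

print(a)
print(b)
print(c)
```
{'key': 15, 'val': 46, 'extra': 154}
{'key': 15, 'val': 46, 'tail': 142}
{'key': 15, 'val': 46, 'extra': 154}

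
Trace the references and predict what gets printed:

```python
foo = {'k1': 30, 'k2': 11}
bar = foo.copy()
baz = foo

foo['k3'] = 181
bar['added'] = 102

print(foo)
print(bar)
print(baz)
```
{'k1': 30, 'k2': 11, 'k3': 181}
{'k1': 30, 'k2': 11, 'added': 102}
{'k1': 30, 'k2': 11, 'k3': 181}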